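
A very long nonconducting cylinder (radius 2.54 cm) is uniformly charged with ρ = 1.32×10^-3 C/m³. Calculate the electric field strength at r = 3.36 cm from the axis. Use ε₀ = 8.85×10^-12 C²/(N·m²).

By cylindrical symmetry E is radial; use a coaxial Gaussian cylinder of radius 3.36 cm and length L (r > 2.54 cm, full cross-section enclosed).
λ_enc = ρ·πR² = (1.32×10^-3)π(0.0254)² = 2.675×10^-6 C/m.
By Gauss's law (flux through the curved wall only), E·2πrL = λ_enc L/ε₀.
E = |λ_enc|/(2πε₀r) = (2.675e-6)/(2π·8.85×10^-12·0.0336) = 1.43×10^6 N/C.

E = 1.43e6 V/m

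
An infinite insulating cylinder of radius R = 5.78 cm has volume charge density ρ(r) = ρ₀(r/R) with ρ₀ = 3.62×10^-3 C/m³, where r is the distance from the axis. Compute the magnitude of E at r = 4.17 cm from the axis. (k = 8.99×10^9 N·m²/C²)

Coaxial Gaussian cylinder, radius r = 4.17 cm, length L (r < R).
λ_enc = ∫₀^r ρ(r')·2πr' dr' = (2πρ₀/R)·r^3/3 = 9.511e-6 C/m.
Gauss's law: E·2πrL = λ_enc L/ε₀.
E = 2k|λ_enc|/r = 2(8.99×10^9)(9.511e-6)/(0.0417) = 4.10×10^6 N/C.

4.10×10^6 V/m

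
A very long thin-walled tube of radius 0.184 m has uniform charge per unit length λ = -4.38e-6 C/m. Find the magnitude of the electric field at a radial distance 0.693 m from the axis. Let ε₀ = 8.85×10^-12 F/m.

E = 1.14×10^5 N/C

By cylindrical symmetry E is radial; use a coaxial Gaussian cylinder of radius 0.693 m and length L (r > 0.184 m).
The full line charge is enclosed: λ_enc = -4.38×10^-6 C/m.
By Gauss's law (flux through the curved wall only), E·2πrL = λ_enc L/ε₀.
E = |λ_enc|/(2πε₀r) = (4.38×10^-6)/(2π·8.85×10^-12·0.693) = 1.14×10^5 N/C.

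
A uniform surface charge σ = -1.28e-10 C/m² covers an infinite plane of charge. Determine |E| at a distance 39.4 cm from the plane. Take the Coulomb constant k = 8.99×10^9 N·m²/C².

By planar symmetry E is perpendicular to the sheet and uniform; use a Gaussian pillbox with flat faces of area A on each side of the sheet.
Flux Φ = 2EA and Q_enc = σA, so 2EA = σA/ε₀ ⇒ E = |σ|/(2ε₀), independent of distance.
E = 2πk|σ| = 2π(8.99×10^9)(1.28e-10) = 7.23 N/C.

7.23 N/C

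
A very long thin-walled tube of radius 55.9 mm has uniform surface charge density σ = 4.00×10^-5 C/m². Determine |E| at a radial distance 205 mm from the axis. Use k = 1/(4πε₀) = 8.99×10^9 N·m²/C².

|E| = 1.23×10^6 V/m

Choose a coaxial cylinder of radius r = 205 mm (arbitrary length L) as the Gaussian surface (r > 55.9 mm).
The whole shell is enclosed: λ_enc = σ·2πR = (4.00×10^-5)·2π·(0.0559) = 1.405×10^-5 C/m.
Since E is radial and uniform over the curved surface, Φ = E·2πrL = Q_enc/ε₀ = λ_enc L/ε₀.
E = 2k|λ_enc|/r = 2(8.99×10^9)(1.405×10^-5)/(0.205) = 1.23×10^6 N/C.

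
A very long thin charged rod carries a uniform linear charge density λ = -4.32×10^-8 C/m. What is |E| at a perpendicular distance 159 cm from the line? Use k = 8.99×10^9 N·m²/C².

E = 489 V/m

Coaxial Gaussian cylinder, radius r = 159 cm, length L.
Q_enc = λL, so λ_enc = -4.32e-8 C/m.
Applying ∮E·dA = Q_enc/ε₀ with the end caps contributing no flux:
E = 2k|λ_enc|/r = 2(8.99×10^9)(4.32×10^-8)/(1.59) = 489 N/C.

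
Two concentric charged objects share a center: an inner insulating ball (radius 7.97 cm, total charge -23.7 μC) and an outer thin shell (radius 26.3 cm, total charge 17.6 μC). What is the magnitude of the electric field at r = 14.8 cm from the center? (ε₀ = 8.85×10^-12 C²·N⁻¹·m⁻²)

By spherical symmetry E is radial; choose a Gaussian sphere of radius r = 14.8 cm (between the bodies, 7.97 cm < r < 26.3 cm).
Only the inner charge is enclosed; the outer shell contributes nothing inside itself. Q_enc = -23.7 μC = -2.37×10^-5 C.
Since E is radial and uniform over the Gaussian sphere, Φ = E·4πr² = Q_enc/ε₀.
E = |Q_enc|/(4πε₀r²) = (2.37×10^-5)/(4π·8.85×10^-12·(0.148)²) = 9.73×10^6 N/C.

9.73×10^6 N/C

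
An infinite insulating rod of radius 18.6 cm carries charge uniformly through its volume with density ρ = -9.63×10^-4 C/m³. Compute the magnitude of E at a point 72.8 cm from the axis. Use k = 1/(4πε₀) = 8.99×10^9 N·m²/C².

Take a coaxial cylindrical Gaussian surface of radius r = 72.8 cm and length L (r > 18.6 cm, full cross-section enclosed).
λ_enc = ρ·πR² = (-9.63e-4)π(0.186)² = -1.047×10^-4 C/m.
Since E is radial and uniform over the curved surface, Φ = E·2πrL = Q_enc/ε₀ = λ_enc L/ε₀.
E = 2k|λ_enc|/r = 2(8.99×10^9)(1.047×10^-4)/(0.728) = 2.58e6 N/C.

|E| ≈ 2.58×10^6 V/m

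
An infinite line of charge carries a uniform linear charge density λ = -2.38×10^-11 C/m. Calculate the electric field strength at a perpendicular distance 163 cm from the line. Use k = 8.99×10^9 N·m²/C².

Choose a coaxial cylinder of radius r = 163 cm (arbitrary length L) as the Gaussian surface.
Q_enc = λL, so λ_enc = -2.38×10^-11 C/m.
Gauss's law: E·2πrL = λ_enc L/ε₀.
E = 2k|λ_enc|/r = 2(8.99×10^9)(2.38×10^-11)/(1.63) = 0.263 N/C.

|E| ≈ 0.263 V/m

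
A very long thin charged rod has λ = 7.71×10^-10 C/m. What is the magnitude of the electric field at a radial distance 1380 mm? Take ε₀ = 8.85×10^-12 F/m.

By cylindrical symmetry E is radial; use a coaxial Gaussian cylinder of radius 1380 mm and length L.
Q_enc = λL, so λ_enc = 7.71e-10 C/m.
By Gauss's law (flux through the curved wall only), E·2πrL = λ_enc L/ε₀.
E = |λ_enc|/(2πε₀r) = (7.71×10^-10)/(2π·8.85×10^-12·1.38) = 10 N/C.

E = 10 V/m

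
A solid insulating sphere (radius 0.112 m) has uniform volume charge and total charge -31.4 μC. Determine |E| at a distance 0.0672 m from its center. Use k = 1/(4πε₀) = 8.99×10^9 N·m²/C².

|E| ≈ 1.35e7 N/C

Use a concentric Gaussian sphere at r = 0.0672 m (r < R).
For a uniform sphere the enclosed fraction is (r/R)³, so Q_enc = (-31.4 μC)(0.0672/0.112)³ = -6.782×10^-6 C.
Applying ∮E·dA = Q_enc/ε₀ with Φ = E(4πr²):
E = k|Q_enc|/r² = (8.99×10^9)(6.782×10^-6)/(0.0672)² = 1.35×10^7 N/C.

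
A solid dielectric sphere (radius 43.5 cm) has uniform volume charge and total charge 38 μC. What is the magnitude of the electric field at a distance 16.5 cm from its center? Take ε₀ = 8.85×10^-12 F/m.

E = 6.85e5 N/C

Use a concentric Gaussian sphere at r = 16.5 cm (r < R).
For a uniform sphere the enclosed fraction is (r/R)³, so Q_enc = (38 μC)(0.165/0.435)³ = 2.074e-6 C.
Applying ∮E·dA = Q_enc/ε₀ with Φ = E(4πr²):
E = |Q_enc|/(4πε₀r²) = (2.074×10^-6)/(4π·8.85×10^-12·(0.165)²) = 6.85×10^5 N/C.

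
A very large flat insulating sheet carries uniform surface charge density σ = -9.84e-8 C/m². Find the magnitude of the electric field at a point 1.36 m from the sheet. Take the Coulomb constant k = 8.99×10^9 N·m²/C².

E = 5.56e3 V/m

By planar symmetry E is perpendicular to the sheet and uniform; use a Gaussian pillbox with flat faces of area A on each side of the sheet.
Only the two end caps contribute flux: Φ = 2EA. With Q_enc = σA, Gauss's law gives E = |σ|/(2ε₀).
E = 2πk|σ| = 2π(8.99×10^9)(9.84e-8) = 5.56e3 N/C.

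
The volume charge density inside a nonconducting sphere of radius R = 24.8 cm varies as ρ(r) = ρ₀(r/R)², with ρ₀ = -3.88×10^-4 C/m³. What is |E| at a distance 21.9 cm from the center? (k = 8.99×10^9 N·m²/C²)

1.50e6 N/C

Symmetry ⇒ E = E(r) r̂. Gaussian sphere of radius r = 21.9 cm (r < R).
Q_enc = ∫₀^r ρ(r')·4πr'² dr' = (4πρ₀/R²) ∫₀^r r'^4 dr' = 4πρ₀ r^5/(5·R²) = -7.987×10^-6 C.
By Gauss's law, ∮E·dA = E·4πr² = Q_enc/ε₀.
E = k|Q_enc|/r² = (8.99×10^9)(7.987×10^-6)/(0.219)² = 1.50×10^6 N/C.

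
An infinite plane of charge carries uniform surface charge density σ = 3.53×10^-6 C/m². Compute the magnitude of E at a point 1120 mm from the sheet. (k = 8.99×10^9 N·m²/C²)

Choose a cylindrical pillbox piercing the sheet, end faces (area A) parallel to it.
Only the two end caps contribute flux: Φ = 2EA. With Q_enc = σA, Gauss's law gives E = |σ|/(2ε₀).
E = 2πk|σ| = 2π(8.99×10^9)(3.53×10^-6) = 1.99×10^5 N/C.

|E| ≈ 1.99×10^5 N/C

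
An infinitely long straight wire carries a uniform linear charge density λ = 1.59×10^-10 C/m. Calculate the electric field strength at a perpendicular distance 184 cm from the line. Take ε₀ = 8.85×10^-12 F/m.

E = 1.55 N/C

Coaxial Gaussian cylinder, radius r = 184 cm, length L.
Q_enc = λL, so λ_enc = 1.59×10^-10 C/m.
Gauss's law: E·2πrL = λ_enc L/ε₀.
E = |λ_enc|/(2πε₀r) = (1.59e-10)/(2π·8.85×10^-12·1.84) = 1.55 N/C.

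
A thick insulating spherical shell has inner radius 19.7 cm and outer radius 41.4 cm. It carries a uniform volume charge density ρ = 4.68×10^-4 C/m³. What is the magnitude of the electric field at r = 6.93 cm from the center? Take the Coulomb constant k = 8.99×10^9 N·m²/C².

Use a concentric Gaussian sphere at r = 6.93 cm (r < 19.7 cm, inside the empty cavity).
Q_enc = 0 (all charge lies at larger r); Gauss's law gives E = 0.

E = 0 (no enclosed charge)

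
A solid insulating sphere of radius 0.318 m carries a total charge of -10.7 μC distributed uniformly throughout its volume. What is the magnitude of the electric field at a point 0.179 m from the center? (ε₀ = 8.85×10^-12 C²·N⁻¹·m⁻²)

E ≈ 5.36e5 N/C

Use a concentric Gaussian sphere at r = 0.179 m (r < R).
For a uniform sphere the enclosed fraction is (r/R)³, so Q_enc = (-10.7 μC)(0.179/0.318)³ = -1.908e-6 C.
Gauss's law: E·4πr² = Q_enc/ε₀.
E = |Q_enc|/(4πε₀r²) = (1.908e-6)/(4π·8.85×10^-12·(0.179)²) = 5.36×10^5 N/C.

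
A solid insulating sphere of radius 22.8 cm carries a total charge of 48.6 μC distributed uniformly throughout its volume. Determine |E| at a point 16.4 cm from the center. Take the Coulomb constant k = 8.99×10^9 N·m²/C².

E ≈ 6.05×10^6 N/C

Use a concentric Gaussian sphere at r = 16.4 cm (r < R).
Only the charge within r is enclosed: Q_enc = Q·(r/R)³ = (48.6 μC)·(16.4 cm/22.8 cm)³ = 1.809×10^-5 C.
Applying ∮E·dA = Q_enc/ε₀ with Φ = E(4πr²):
E = k|Q_enc|/r² = (8.99×10^9)(1.809×10^-5)/(0.164)² = 6.05×10^6 N/C.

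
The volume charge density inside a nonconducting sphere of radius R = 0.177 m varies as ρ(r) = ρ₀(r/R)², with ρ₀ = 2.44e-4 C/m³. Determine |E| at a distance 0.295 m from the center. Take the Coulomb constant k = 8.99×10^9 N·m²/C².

|E| = 3.51e5 N/C

Take a concentric spherical Gaussian surface of radius r = 0.295 m (r > R, all charge enclosed).
Q_enc = 4π ∫₀^R ρ₀(r'/R)^2 r'² dr' = 4πρ₀R³/5 = 3.401×10^-6 C.
By Gauss's law, ∮E·dA = E·4πr² = Q_enc/ε₀.
E = k|Q_enc|/r² = (8.99×10^9)(3.401e-6)/(0.295)² = 3.51×10^5 N/C.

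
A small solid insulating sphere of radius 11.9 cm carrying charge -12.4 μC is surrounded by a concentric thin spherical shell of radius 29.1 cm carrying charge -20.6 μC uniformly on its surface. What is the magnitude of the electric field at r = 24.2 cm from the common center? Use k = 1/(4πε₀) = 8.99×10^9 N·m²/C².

Take a concentric spherical Gaussian surface of radius r = 24.2 cm (between the bodies, 11.9 cm < r < 29.1 cm).
The shell at 29.1 cm lies outside the Gaussian surface, so Q_enc = -12.4 μC = -1.24×10^-5 C.
By Gauss's law, ∮E·dA = E·4πr² = Q_enc/ε₀.
E = k|Q_enc|/r² = (8.99×10^9)(1.24×10^-5)/(0.242)² = 1.90e6 N/C.

|E| = 1.90e6 N/C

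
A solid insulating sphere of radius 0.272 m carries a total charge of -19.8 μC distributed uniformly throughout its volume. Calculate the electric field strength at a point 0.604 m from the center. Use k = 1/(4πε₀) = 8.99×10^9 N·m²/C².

Take a concentric spherical Gaussian surface of radius r = 0.604 m (r > R, so the entire charge is enclosed).
Q_enc = -19.8 μC = -1.98×10^-5 C.
Since E is radial and uniform over the Gaussian sphere, Φ = E·4πr² = Q_enc/ε₀.
E = k|Q_enc|/r² = (8.99×10^9)(1.98e-5)/(0.604)² = 4.88×10^5 N/C.

E = 4.88×10^5 N/C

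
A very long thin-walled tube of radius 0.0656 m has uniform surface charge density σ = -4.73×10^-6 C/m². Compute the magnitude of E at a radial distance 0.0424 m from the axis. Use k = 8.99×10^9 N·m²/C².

E = 0 (no enclosed charge)

Take a coaxial cylindrical Gaussian surface of radius r = 0.0424 m and length L (r < 0.0656 m, inside the shell).
No charge is enclosed, so Gauss's law gives E·2πrL = 0 ⇒ E = 0.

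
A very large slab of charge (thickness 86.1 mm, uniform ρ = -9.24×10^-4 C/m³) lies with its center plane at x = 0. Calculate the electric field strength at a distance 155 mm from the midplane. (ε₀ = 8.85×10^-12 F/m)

E = 4.49×10^6 V/m

The point |x| = 155 mm lies outside the slab (half-thickness 0.04305 m). A symmetric pillbox spanning the full slab encloses Q_enc = ρ·d·A.
Flux = 2EA ⇒ E = |ρ|d/(2ε₀), independent of distance outside.
E = (9.24e-4)(0.0861)/(2·8.85×10^-12) = 4.49×10^6 N/C.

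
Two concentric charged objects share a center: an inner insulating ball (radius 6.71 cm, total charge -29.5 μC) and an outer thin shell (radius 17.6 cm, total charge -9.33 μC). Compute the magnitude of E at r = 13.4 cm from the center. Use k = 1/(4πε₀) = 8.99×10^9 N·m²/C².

E ≈ 1.48×10^7 N/C

Take a concentric spherical Gaussian surface of radius r = 13.4 cm (between the bodies, 6.71 cm < r < 17.6 cm).
Only the inner charge is enclosed; the outer shell contributes nothing inside itself. Q_enc = -29.5 μC = -2.95×10^-5 C.
Since E is radial and uniform over the Gaussian sphere, Φ = E·4πr² = Q_enc/ε₀.
E = k|Q_enc|/r² = (8.99×10^9)(2.95e-5)/(0.134)² = 1.48×10^7 N/C.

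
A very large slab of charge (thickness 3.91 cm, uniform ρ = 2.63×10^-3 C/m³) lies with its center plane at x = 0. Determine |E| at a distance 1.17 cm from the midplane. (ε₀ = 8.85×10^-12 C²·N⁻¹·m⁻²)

E = 3.48×10^6 V/m

By symmetry E is perpendicular to the slab. A Gaussian pillbox from −1.17 cm to +1.17 cm (face area A) lies entirely within the slab.
Q_enc = ρ·(2x)·A and flux = 2EA, so 2EA = 2ρxA/ε₀ ⇒ E = |ρ|x/ε₀.
E = (2.63e-3)(0.0117)/(8.85×10^-12) = 3.48×10^6 N/C.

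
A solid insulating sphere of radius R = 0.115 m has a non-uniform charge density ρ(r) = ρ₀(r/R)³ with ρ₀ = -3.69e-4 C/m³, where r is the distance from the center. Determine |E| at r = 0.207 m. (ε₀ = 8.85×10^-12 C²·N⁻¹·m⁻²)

2.47×10^5 V/m

Use a concentric Gaussian sphere at r = 0.207 m (r > R, all charge enclosed).
Q_enc = 4π ∫₀^R ρ₀(r'/R)^3 r'² dr' = 4πρ₀R³/6 = -1.175×10^-6 C.
Since E is radial and uniform over the Gaussian sphere, Φ = E·4πr² = Q_enc/ε₀.
E = |Q_enc|/(4πε₀r²) = (1.175×10^-6)/(4π·8.85×10^-12·(0.207)²) = 2.47×10^5 N/C.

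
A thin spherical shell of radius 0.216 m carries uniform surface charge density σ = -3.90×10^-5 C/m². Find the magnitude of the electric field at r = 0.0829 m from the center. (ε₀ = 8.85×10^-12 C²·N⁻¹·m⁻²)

By spherical symmetry E is radial; choose a Gaussian sphere of radius r = 0.0829 m (inside the shell, r < 0.216 m).
All the charge is outside the Gaussian surface: Q_enc = 0, hence E = 0 everywhere inside the shell.

|E| = 0 N/C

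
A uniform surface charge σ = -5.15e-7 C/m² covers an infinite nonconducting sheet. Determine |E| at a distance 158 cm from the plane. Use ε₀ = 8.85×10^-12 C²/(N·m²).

Choose a cylindrical pillbox piercing the sheet, end faces (area A) parallel to it.
Flux Φ = 2EA and Q_enc = σA, so 2EA = σA/ε₀ ⇒ E = |σ|/(2ε₀), independent of distance.
E = |σ|/(2ε₀) = (5.15e-7)/(2·8.85×10^-12) = 2.91×10^4 N/C.

2.91×10^4 N/C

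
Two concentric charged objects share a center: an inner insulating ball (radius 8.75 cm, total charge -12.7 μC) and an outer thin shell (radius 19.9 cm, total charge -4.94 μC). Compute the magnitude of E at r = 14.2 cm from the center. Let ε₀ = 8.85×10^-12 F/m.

Use a concentric Gaussian sphere at r = 14.2 cm (between the bodies, 8.75 cm < r < 19.9 cm).
Only the inner charge is enclosed; the outer shell contributes nothing inside itself. Q_enc = -12.7 μC = -1.27e-5 C.
By Gauss's law, ∮E·dA = E·4πr² = Q_enc/ε₀.
E = |Q_enc|/(4πε₀r²) = (1.27×10^-5)/(4π·8.85×10^-12·(0.142)²) = 5.66×10^6 N/C.

|E| ≈ 5.66e6 V/m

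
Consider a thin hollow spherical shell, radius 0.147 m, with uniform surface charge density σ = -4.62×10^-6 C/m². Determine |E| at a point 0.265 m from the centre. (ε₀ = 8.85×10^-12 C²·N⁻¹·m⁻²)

Use a concentric Gaussian sphere at r = 0.265 m (r > 0.147 m).
The entire shell is enclosed: Q_enc = σ·4πR² = (-4.62×10^-6)·4π·(0.147)² = -1.255e-6 C.
Gauss's law: E·4πr² = Q_enc/ε₀.
E = |Q_enc|/(4πε₀r²) = (1.255e-6)/(4π·8.85×10^-12·(0.265)²) = 1.61×10^5 N/C.

|E| ≈ 1.61×10^5 N/C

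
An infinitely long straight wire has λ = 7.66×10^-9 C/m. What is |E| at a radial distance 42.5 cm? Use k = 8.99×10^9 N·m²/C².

324 N/C

Take a coaxial cylindrical Gaussian surface of radius r = 42.5 cm and length L.
Q_enc = λL, so λ_enc = 7.66e-9 C/m.
By Gauss's law (flux through the curved wall only), E·2πrL = λ_enc L/ε₀.
E = 2k|λ_enc|/r = 2(8.99×10^9)(7.66×10^-9)/(0.425) = 324 N/C.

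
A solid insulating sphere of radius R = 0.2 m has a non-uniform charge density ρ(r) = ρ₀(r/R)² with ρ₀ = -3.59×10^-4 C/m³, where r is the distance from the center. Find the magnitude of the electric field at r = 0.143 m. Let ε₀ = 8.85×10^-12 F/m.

|E| ≈ 5.93×10^5 N/C

Symmetry ⇒ E = E(r) r̂. Gaussian sphere of radius r = 0.143 m (r < R).
Integrate the density: Q_enc = 4π ∫₀^r ρ₀(r'/R)^2 r'² dr' = 4πρ₀ r^5/(5·R²) = -1.349e-6 C.
Since E is radial and uniform over the Gaussian sphere, Φ = E·4πr² = Q_enc/ε₀.
E = |Q_enc|/(4πε₀r²) = (1.349×10^-6)/(4π·8.85×10^-12·(0.143)²) = 5.93×10^5 N/C.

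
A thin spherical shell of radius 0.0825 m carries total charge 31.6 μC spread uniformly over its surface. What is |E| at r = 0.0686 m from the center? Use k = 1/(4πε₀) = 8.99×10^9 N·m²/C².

E = 0 (no enclosed charge)

By spherical symmetry E is radial; choose a Gaussian sphere of radius r = 0.0686 m (inside the shell, r < 0.0825 m).
No charge lies within this surface, so Q_enc = 0 and Gauss's law gives E·4πr² = 0 ⇒ E = 0.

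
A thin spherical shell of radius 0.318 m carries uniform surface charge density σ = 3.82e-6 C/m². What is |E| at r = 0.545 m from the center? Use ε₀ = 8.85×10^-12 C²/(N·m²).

E = 1.47e5 V/m

By spherical symmetry E is radial; choose a Gaussian sphere of radius r = 0.545 m (r > 0.318 m).
The entire shell is enclosed: Q_enc = σ·4πR² = (3.82×10^-6)·4π·(0.318)² = 4.854e-6 C.
Since E is radial and uniform over the Gaussian sphere, Φ = E·4πr² = Q_enc/ε₀.
E = |Q_enc|/(4πε₀r²) = (4.854×10^-6)/(4π·8.85×10^-12·(0.545)²) = 1.47×10^5 N/C.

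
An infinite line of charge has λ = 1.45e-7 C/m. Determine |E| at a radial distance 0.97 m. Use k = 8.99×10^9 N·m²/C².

2.69×10^3 N/C

Take a coaxial cylindrical Gaussian surface of radius r = 0.97 m and length L.
Q_enc = λL, so λ_enc = 1.45e-7 C/m.
Gauss's law: E·2πrL = λ_enc L/ε₀.
E = 2k|λ_enc|/r = 2(8.99×10^9)(1.45×10^-7)/(0.97) = 2.69×10^3 N/C.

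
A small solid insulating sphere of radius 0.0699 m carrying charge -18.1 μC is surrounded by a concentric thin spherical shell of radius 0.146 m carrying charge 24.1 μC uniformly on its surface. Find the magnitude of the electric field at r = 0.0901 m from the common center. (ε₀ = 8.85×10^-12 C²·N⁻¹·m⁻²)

|E| = 2.00×10^7 N/C

Symmetry ⇒ E = E(r) r̂. Gaussian sphere of radius r = 0.0901 m (between the bodies, 0.0699 m < r < 0.146 m).
Only the inner charge is enclosed; the outer shell contributes nothing inside itself. Q_enc = -18.1 μC = -1.81×10^-5 C.
Since E is radial and uniform over the Gaussian sphere, Φ = E·4πr² = Q_enc/ε₀.
E = |Q_enc|/(4πε₀r²) = (1.81×10^-5)/(4π·8.85×10^-12·(0.0901)²) = 2.00e7 N/C.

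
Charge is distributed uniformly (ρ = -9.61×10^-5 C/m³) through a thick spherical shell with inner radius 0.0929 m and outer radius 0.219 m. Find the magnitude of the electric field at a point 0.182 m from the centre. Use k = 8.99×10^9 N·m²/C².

By spherical symmetry E is radial; choose a Gaussian sphere of radius r = 0.182 m (within the shell material, 0.0929 m < r < 0.219 m).
Enclosed charge is the volume from a to r: Q_enc = (4π/3)ρ(r³ − a³) = -2.104×10^-6 C.
By Gauss's law, ∮E·dA = E·4πr² = Q_enc/ε₀.
E = k|Q_enc|/r² = (8.99×10^9)(2.104e-6)/(0.182)² = 5.71×10^5 N/C.

|E| ≈ 5.71×10^5 V/m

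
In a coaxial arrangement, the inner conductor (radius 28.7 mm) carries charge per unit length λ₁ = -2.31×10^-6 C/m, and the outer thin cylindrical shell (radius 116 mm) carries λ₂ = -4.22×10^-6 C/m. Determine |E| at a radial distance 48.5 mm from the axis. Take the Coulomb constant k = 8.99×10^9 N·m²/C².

By cylindrical symmetry E is radial; use a coaxial Gaussian cylinder of radius 48.5 mm and length L (between the conductors, 28.7 mm < r < 116 mm).
The shell at 116 mm lies outside the Gaussian surface, so λ_enc = λ₁ = -2.31e-6 C/m.
Gauss's law: E·2πrL = λ_enc L/ε₀.
E = 2k|λ_enc|/r = 2(8.99×10^9)(2.31×10^-6)/(0.0485) = 8.56×10^5 N/C.

8.56×10^5 V/m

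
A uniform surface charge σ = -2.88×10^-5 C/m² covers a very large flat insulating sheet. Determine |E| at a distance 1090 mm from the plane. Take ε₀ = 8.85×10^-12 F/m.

Choose a cylindrical pillbox piercing the sheet, end faces (area A) parallel to it.
Flux Φ = 2EA and Q_enc = σA, so 2EA = σA/ε₀ ⇒ E = |σ|/(2ε₀), independent of distance.
E = |σ|/(2ε₀) = (2.88e-5)/(2·8.85×10^-12) = 1.63e6 N/C.

|E| ≈ 1.63×10^6 N/C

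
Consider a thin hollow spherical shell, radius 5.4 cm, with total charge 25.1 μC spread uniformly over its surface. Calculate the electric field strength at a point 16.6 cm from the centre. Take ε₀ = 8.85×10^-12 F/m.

Symmetry ⇒ E = E(r) r̂. Gaussian sphere of radius r = 16.6 cm (r > 5.4 cm).
The entire shell is enclosed: Q_enc = 2.51e-5 C.
By Gauss's law, ∮E·dA = E·4πr² = Q_enc/ε₀.
E = |Q_enc|/(4πε₀r²) = (2.51e-5)/(4π·8.85×10^-12·(0.166)²) = 8.19×10^6 N/C.

E ≈ 8.19×10^6 N/C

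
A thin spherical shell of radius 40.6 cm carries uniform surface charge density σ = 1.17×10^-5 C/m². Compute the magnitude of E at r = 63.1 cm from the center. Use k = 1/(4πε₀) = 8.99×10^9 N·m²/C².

5.47×10^5 V/m

Use a concentric Gaussian sphere at r = 63.1 cm (r > 40.6 cm).
The entire shell is enclosed: Q_enc = σ·4πR² = (1.17×10^-5)·4π·(0.406)² = 2.424e-5 C.
Applying ∮E·dA = Q_enc/ε₀ with Φ = E(4πr²):
E = k|Q_enc|/r² = (8.99×10^9)(2.424e-5)/(0.631)² = 5.47×10^5 N/C.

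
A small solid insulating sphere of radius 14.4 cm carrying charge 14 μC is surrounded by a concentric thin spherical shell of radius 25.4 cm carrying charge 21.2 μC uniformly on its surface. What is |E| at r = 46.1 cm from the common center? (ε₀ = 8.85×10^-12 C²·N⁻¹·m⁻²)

|E| = 1.49×10^6 N/C

Use a concentric Gaussian sphere at r = 46.1 cm (r > 25.4 cm, enclosing both).
Q_enc = (14 μC) + (21.2 μC) = 3.52×10^-5 C.
Since E is radial and uniform over the Gaussian sphere, Φ = E·4πr² = Q_enc/ε₀.
E = |Q_enc|/(4πε₀r²) = (3.52e-5)/(4π·8.85×10^-12·(0.461)²) = 1.49×10^6 N/C.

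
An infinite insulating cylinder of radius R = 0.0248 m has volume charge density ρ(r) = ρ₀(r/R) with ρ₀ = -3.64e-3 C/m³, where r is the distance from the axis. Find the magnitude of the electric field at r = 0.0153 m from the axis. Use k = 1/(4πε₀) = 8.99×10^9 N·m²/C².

Choose a coaxial cylinder of radius r = 0.0153 m (arbitrary length L) as the Gaussian surface (r < R).
λ_enc = ∫₀^r ρ(r')·2πr' dr' = (2πρ₀/R)·r^3/3 = -1.101×10^-6 C/m.
Gauss's law: E·2πrL = λ_enc L/ε₀.
E = 2k|λ_enc|/r = 2(8.99×10^9)(1.101×10^-6)/(0.0153) = 1.29×10^6 N/C.

|E| ≈ 1.29×10^6 N/C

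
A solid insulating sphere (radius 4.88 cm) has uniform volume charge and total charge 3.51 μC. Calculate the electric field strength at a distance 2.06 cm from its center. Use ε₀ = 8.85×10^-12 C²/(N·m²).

E = 5.59×10^6 N/C

Symmetry ⇒ E = E(r) r̂. Gaussian sphere of radius r = 2.06 cm (r < R).
Only the charge within r is enclosed: Q_enc = Q·(r/R)³ = (3.51 μC)·(2.06 cm/4.88 cm)³ = 2.64×10^-7 C.
Gauss's law: E·4πr² = Q_enc/ε₀.
E = |Q_enc|/(4πε₀r²) = (2.64e-7)/(4π·8.85×10^-12·(0.0206)²) = 5.59e6 N/C.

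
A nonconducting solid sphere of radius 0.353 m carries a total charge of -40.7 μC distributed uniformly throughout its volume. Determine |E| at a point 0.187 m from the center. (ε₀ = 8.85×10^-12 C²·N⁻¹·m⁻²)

|E| = 1.56×10^6 N/C

By spherical symmetry E is radial; choose a Gaussian sphere of radius r = 0.187 m (r < R).
Only the charge within r is enclosed: Q_enc = Q·(r/R)³ = (-40.7 μC)·(0.187 m/0.353 m)³ = -6.051×10^-6 C.
By Gauss's law, ∮E·dA = E·4πr² = Q_enc/ε₀.
E = |Q_enc|/(4πε₀r²) = (6.051×10^-6)/(4π·8.85×10^-12·(0.187)²) = 1.56×10^6 N/C.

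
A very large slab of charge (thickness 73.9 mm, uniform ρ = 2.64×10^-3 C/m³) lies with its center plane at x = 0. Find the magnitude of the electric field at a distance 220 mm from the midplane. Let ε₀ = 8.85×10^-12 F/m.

|E| = 1.10e7 V/m

The point |x| = 220 mm lies outside the slab (half-thickness 0.03695 m). A symmetric pillbox spanning the full slab encloses Q_enc = ρ·d·A.
Flux = 2EA ⇒ E = |ρ|d/(2ε₀), independent of distance outside.
E = (2.64×10^-3)(0.0739)/(2·8.85×10^-12) = 1.10×10^7 N/C.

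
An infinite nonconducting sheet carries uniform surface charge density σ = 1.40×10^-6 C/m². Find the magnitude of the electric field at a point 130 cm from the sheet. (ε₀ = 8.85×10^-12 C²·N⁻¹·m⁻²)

Choose a cylindrical pillbox piercing the sheet, end faces (area A) parallel to it.
Only the two end caps contribute flux: Φ = 2EA. With Q_enc = σA, Gauss's law gives E = |σ|/(2ε₀).
E = |σ|/(2ε₀) = (1.40×10^-6)/(2·8.85×10^-12) = 7.91e4 N/C.

|E| = 7.91×10^4 N/C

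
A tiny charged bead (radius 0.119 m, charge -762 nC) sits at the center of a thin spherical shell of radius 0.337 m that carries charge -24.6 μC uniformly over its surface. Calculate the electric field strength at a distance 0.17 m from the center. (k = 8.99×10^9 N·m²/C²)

By spherical symmetry E is radial; choose a Gaussian sphere of radius r = 0.17 m (between the bodies, 0.119 m < r < 0.337 m).
The shell at 0.337 m lies outside the Gaussian surface, so Q_enc = -762 nC = -7.62×10^-7 C.
Applying ∮E·dA = Q_enc/ε₀ with Φ = E(4πr²):
E = k|Q_enc|/r² = (8.99×10^9)(7.62e-7)/(0.17)² = 2.37e5 N/C.

E ≈ 2.37e5 N/C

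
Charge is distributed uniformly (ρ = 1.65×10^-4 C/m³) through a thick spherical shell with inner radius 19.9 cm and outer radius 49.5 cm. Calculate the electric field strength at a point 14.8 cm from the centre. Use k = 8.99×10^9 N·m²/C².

E = 0

Symmetry ⇒ E = E(r) r̂. Gaussian sphere of radius r = 14.8 cm (r < 19.9 cm, inside the empty cavity).
No charge is enclosed, so by Gauss's law E·4πr² = 0 ⇒ E = 0.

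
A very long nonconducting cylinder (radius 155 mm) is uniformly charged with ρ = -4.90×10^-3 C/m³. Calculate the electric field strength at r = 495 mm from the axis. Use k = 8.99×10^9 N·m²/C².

E = 1.34×10^7 N/C

Coaxial Gaussian cylinder, radius r = 495 mm, length L (r > 155 mm, full cross-section enclosed).
λ_enc = ρ·πR² = (-4.90e-3)π(0.155)² = -3.698e-4 C/m.
By Gauss's law (flux through the curved wall only), E·2πrL = λ_enc L/ε₀.
E = 2k|λ_enc|/r = 2(8.99×10^9)(3.698e-4)/(0.495) = 1.34e7 N/C.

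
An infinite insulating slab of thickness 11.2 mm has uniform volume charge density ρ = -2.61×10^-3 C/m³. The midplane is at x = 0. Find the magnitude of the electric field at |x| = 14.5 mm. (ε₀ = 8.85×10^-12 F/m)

The point |x| = 14.5 mm lies outside the slab (half-thickness 0.0056 m). A symmetric pillbox spanning the full slab encloses Q_enc = ρ·d·A.
Flux = 2EA ⇒ E = |ρ|d/(2ε₀), independent of distance outside.
E = (2.61×10^-3)(0.0112)/(2·8.85×10^-12) = 1.65×10^6 N/C.

|E| = 1.65×10^6 N/C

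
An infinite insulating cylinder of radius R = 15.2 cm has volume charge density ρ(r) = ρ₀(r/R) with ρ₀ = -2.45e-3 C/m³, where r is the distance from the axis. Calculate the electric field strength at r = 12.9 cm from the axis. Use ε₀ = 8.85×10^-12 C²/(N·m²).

Coaxial Gaussian cylinder, radius r = 12.9 cm, length L (r < R).
Integrating ρ over the cross-section to radius r: λ_enc = (2πρ₀/R) ∫₀^r r'^2 dr' = 2πρ₀ r^3/(3·R) = -7.247×10^-5 C/m.
Since E is radial and uniform over the curved surface, Φ = E·2πrL = Q_enc/ε₀ = λ_enc L/ε₀.
E = |λ_enc|/(2πε₀r) = (7.247e-5)/(2π·8.85×10^-12·0.129) = 1.01×10^7 N/C.

|E| = 1.01e7 N/C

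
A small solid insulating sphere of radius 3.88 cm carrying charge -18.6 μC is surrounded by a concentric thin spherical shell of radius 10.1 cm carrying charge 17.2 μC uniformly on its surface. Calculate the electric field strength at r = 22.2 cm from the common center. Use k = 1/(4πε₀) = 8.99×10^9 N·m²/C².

Symmetry ⇒ E = E(r) r̂. Gaussian sphere of radius r = 22.2 cm (r > 10.1 cm, enclosing both).
Q_enc = (-18.6 μC) + (17.2 μC) = -1.40×10^-6 C.
Since E is radial and uniform over the Gaussian sphere, Φ = E·4πr² = Q_enc/ε₀.
E = k|Q_enc|/r² = (8.99×10^9)(1.40×10^-6)/(0.222)² = 2.55×10^5 N/C.

E ≈ 2.55×10^5 V/m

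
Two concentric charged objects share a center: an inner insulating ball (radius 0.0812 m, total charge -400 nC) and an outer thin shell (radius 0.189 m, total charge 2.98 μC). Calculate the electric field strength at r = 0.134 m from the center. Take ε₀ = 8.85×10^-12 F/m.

Use a concentric Gaussian sphere at r = 0.134 m (between the bodies, 0.0812 m < r < 0.189 m).
Only the inner charge is enclosed; the outer shell contributes nothing inside itself. Q_enc = -400 nC = -4.00×10^-7 C.
Applying ∮E·dA = Q_enc/ε₀ with Φ = E(4πr²):
E = |Q_enc|/(4πε₀r²) = (4.00×10^-7)/(4π·8.85×10^-12·(0.134)²) = 2.00×10^5 N/C.

E ≈ 2.00×10^5 V/m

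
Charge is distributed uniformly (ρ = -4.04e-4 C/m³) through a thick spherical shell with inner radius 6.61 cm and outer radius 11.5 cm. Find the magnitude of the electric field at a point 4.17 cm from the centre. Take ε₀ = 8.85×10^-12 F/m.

|E| = 0 N/C

Take a concentric spherical Gaussian surface of radius r = 4.17 cm (r < 6.61 cm, inside the empty cavity).
Q_enc = 0 (all charge lies at larger r); Gauss's law gives E = 0.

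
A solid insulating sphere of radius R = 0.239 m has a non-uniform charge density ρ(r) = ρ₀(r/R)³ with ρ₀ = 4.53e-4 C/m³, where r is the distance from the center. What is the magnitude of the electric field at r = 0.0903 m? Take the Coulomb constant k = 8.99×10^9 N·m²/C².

E = 4.15×10^4 V/m

Take a concentric spherical Gaussian surface of radius r = 0.0903 m (r < R).
Q_enc = ∫₀^r ρ(r')·4πr'² dr' = (4πρ₀/R³) ∫₀^r r'^5 dr' = 4πρ₀ r^6/(6·R³) = 3.768×10^-8 C.
Since E is radial and uniform over the Gaussian sphere, Φ = E·4πr² = Q_enc/ε₀.
E = k|Q_enc|/r² = (8.99×10^9)(3.768×10^-8)/(0.0903)² = 4.15×10^4 N/C.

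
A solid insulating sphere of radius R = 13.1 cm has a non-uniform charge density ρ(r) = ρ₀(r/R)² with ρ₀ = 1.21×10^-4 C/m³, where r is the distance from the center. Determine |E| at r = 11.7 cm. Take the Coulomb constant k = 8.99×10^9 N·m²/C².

|E| = 2.55×10^5 N/C

Take a concentric spherical Gaussian surface of radius r = 11.7 cm (r < R).
Q_enc = ∫₀^r ρ(r')·4πr'² dr' = (4πρ₀/R²) ∫₀^r r'^4 dr' = 4πρ₀ r^5/(5·R²) = 3.885×10^-7 C.
Since E is radial and uniform over the Gaussian sphere, Φ = E·4πr² = Q_enc/ε₀.
E = k|Q_enc|/r² = (8.99×10^9)(3.885e-7)/(0.117)² = 2.55×10^5 N/C.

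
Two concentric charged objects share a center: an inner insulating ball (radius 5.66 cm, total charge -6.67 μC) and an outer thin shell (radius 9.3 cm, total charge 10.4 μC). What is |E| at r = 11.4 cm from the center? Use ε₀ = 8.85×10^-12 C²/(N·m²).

E ≈ 2.58×10^6 V/m

Use a concentric Gaussian sphere at r = 11.4 cm (r > 9.3 cm, enclosing both).
Q_enc = (-6.67 μC) + (10.4 μC) = 3.73e-6 C.
Gauss's law: E·4πr² = Q_enc/ε₀.
E = |Q_enc|/(4πε₀r²) = (3.73×10^-6)/(4π·8.85×10^-12·(0.114)²) = 2.58×10^6 N/C.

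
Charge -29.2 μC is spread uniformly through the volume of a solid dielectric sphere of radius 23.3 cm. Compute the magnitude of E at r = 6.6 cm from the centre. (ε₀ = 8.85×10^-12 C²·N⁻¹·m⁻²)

Take a concentric spherical Gaussian surface of radius r = 6.6 cm (r < R).
Only the charge within r is enclosed: Q_enc = Q·(r/R)³ = (-29.2 μC)·(6.6 cm/23.3 cm)³ = -6.637×10^-7 C.
By Gauss's law, ∮E·dA = E·4πr² = Q_enc/ε₀.
E = |Q_enc|/(4πε₀r²) = (6.637e-7)/(4π·8.85×10^-12·(0.066)²) = 1.37e6 N/C.

|E| ≈ 1.37×10^6 N/C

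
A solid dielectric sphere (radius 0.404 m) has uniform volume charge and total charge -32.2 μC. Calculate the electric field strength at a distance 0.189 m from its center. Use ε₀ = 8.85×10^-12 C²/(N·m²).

Take a concentric spherical Gaussian surface of radius r = 0.189 m (r < R).
Only the charge within r is enclosed: Q_enc = Q·(r/R)³ = (-32.2 μC)·(0.189 m/0.404 m)³ = -3.297×10^-6 C.
By Gauss's law, ∮E·dA = E·4πr² = Q_enc/ε₀.
E = |Q_enc|/(4πε₀r²) = (3.297×10^-6)/(4π·8.85×10^-12·(0.189)²) = 8.30×10^5 N/C.

E = 8.30e5 V/m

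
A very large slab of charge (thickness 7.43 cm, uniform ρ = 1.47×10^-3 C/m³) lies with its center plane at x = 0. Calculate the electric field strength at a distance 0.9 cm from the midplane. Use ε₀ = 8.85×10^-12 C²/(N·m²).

1.49×10^6 V/m

By symmetry E is perpendicular to the slab. A Gaussian pillbox from −0.9 cm to +0.9 cm (face area A) lies entirely within the slab.
Q_enc = ρ·(2x)·A and flux = 2EA, so 2EA = 2ρxA/ε₀ ⇒ E = |ρ|x/ε₀.
E = (1.47×10^-3)(0.009)/(8.85×10^-12) = 1.49e6 N/C.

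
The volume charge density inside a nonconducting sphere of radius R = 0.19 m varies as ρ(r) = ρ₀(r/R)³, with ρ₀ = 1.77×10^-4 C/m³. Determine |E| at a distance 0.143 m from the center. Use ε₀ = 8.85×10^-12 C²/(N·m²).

|E| ≈ 2.03×10^5 V/m

By spherical symmetry E is radial; choose a Gaussian sphere of radius r = 0.143 m (r < R).
Q_enc = ∫₀^r ρ(r')·4πr'² dr' = (4πρ₀/R³) ∫₀^r r'^5 dr' = 4πρ₀ r^6/(6·R³) = 4.622×10^-7 C.
Applying ∮E·dA = Q_enc/ε₀ with Φ = E(4πr²):
E = |Q_enc|/(4πε₀r²) = (4.622e-7)/(4π·8.85×10^-12·(0.143)²) = 2.03×10^5 N/C.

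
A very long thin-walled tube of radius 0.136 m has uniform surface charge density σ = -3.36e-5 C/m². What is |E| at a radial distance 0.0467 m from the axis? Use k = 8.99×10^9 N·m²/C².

|E| = 0 V/m

Coaxial Gaussian cylinder, radius r = 0.0467 m, length L (r < 0.136 m, inside the shell).
All the surface charge lies outside this cylinder: Q_enc = 0, hence E = 0.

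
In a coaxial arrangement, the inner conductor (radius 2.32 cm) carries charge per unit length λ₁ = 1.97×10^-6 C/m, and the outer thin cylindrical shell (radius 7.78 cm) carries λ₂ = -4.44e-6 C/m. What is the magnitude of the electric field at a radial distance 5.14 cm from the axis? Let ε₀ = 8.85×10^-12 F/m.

E ≈ 6.89e5 V/m

Take a coaxial cylindrical Gaussian surface of radius r = 5.14 cm and length L (between the conductors, 2.32 cm < r < 7.78 cm).
The shell at 7.78 cm lies outside the Gaussian surface, so λ_enc = λ₁ = 1.97×10^-6 C/m.
By Gauss's law (flux through the curved wall only), E·2πrL = λ_enc L/ε₀.
E = |λ_enc|/(2πε₀r) = (1.97×10^-6)/(2π·8.85×10^-12·0.0514) = 6.89e5 N/C.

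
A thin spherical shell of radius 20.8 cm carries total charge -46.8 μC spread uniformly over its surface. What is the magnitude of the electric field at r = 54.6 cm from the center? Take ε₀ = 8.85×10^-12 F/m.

Symmetry ⇒ E = E(r) r̂. Gaussian sphere of radius r = 54.6 cm (r > 20.8 cm).
The entire shell is enclosed: Q_enc = -4.68×10^-5 C.
Gauss's law: E·4πr² = Q_enc/ε₀.
E = |Q_enc|/(4πε₀r²) = (4.68×10^-5)/(4π·8.85×10^-12·(0.546)²) = 1.41×10^6 N/C.

|E| = 1.41×10^6 V/m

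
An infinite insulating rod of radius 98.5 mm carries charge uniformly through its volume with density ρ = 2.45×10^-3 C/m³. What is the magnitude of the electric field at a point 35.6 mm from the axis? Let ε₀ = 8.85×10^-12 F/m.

Take a coaxial cylindrical Gaussian surface of radius r = 35.6 mm and length L (r < R).
Charge inside radius r per length L is ρ·πr²·L, so λ_enc = ρπr² = 9.755×10^-6 C/m.
By Gauss's law (flux through the curved wall only), E·2πrL = λ_enc L/ε₀.
E = |λ_enc|/(2πε₀r) = (9.755×10^-6)/(2π·8.85×10^-12·0.0356) = 4.93×10^6 N/C.

|E| ≈ 4.93×10^6 N/C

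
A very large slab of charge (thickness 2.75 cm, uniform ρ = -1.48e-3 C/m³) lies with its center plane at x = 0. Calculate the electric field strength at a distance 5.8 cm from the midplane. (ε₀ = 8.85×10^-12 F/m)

E = 2.30e6 V/m

The point |x| = 5.8 cm lies outside the slab (half-thickness 0.01375 m). A symmetric pillbox spanning the full slab encloses Q_enc = ρ·d·A.
Flux = 2EA ⇒ E = |ρ|d/(2ε₀), independent of distance outside.
E = (1.48×10^-3)(0.0275)/(2·8.85×10^-12) = 2.30×10^6 N/C.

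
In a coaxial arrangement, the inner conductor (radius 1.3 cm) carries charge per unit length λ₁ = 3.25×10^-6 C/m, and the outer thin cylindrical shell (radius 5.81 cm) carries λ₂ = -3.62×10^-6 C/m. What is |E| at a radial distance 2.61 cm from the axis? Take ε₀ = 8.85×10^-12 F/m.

E ≈ 2.24×10^6 V/m

Take a coaxial cylindrical Gaussian surface of radius r = 2.61 cm and length L (between the conductors, 1.3 cm < r < 5.81 cm).
The shell at 5.81 cm lies outside the Gaussian surface, so λ_enc = λ₁ = 3.25×10^-6 C/m.
Applying ∮E·dA = Q_enc/ε₀ with the end caps contributing no flux:
E = |λ_enc|/(2πε₀r) = (3.25×10^-6)/(2π·8.85×10^-12·0.0261) = 2.24e6 N/C.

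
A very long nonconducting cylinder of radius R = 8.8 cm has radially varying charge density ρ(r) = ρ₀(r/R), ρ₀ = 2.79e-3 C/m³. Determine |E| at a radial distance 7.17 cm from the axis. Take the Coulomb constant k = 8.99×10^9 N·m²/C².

E = 6.14e6 N/C

Choose a coaxial cylinder of radius r = 7.17 cm (arbitrary length L) as the Gaussian surface (r < R).
λ_enc = ∫₀^r ρ(r')·2πr' dr' = (2πρ₀/R)·r^3/3 = 2.448e-5 C/m.
By Gauss's law (flux through the curved wall only), E·2πrL = λ_enc L/ε₀.
E = 2k|λ_enc|/r = 2(8.99×10^9)(2.448×10^-5)/(0.0717) = 6.14×10^6 N/C.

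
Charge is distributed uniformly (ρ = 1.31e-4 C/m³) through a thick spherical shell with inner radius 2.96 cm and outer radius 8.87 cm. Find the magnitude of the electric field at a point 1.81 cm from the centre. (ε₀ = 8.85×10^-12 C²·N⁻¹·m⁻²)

E = 0 (no enclosed charge)

Use a concentric Gaussian sphere at r = 1.81 cm (r < 2.96 cm, inside the empty cavity).
No charge is enclosed, so by Gauss's law E·4πr² = 0 ⇒ E = 0.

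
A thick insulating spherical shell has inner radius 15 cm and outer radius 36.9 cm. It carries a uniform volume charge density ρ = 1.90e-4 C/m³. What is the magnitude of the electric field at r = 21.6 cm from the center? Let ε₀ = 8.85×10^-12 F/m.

Use a concentric Gaussian sphere at r = 21.6 cm (within the shell material, 15 cm < r < 36.9 cm).
Only the shell between 15 cm and r is enclosed: Q_enc = ρ·(4π/3)(r³ − a³) = (1.90×10^-4)·(4π/3)·((0.216)³ − (0.15)³) = 5.334×10^-6 C.
By Gauss's law, ∮E·dA = E·4πr² = Q_enc/ε₀.
E = |Q_enc|/(4πε₀r²) = (5.334e-6)/(4π·8.85×10^-12·(0.216)²) = 1.03×10^6 N/C.

E ≈ 1.03×10^6 N/C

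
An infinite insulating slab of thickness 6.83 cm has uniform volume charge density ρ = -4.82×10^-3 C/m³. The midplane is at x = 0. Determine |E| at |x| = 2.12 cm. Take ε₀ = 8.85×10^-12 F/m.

1.15×10^7 N/C

By symmetry E is perpendicular to the slab. A Gaussian pillbox from −2.12 cm to +2.12 cm (face area A) lies entirely within the slab.
Q_enc = ρ·(2x)·A and flux = 2EA, so 2EA = 2ρxA/ε₀ ⇒ E = |ρ|x/ε₀.
E = (4.82×10^-3)(0.0212)/(8.85×10^-12) = 1.15×10^7 N/C.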